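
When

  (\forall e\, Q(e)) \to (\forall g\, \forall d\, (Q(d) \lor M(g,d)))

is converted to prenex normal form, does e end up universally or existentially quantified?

First replace A → B with ¬A ∨ B.
  \neg (\forall e\, Q(e)) \lor (\forall g\, \forall d\, (Q(d) \lor M(g,d)))
Drive negations inward (¬∀x A ≡ ∃x ¬A, ¬∃x A ≡ ∀x ¬A, De Morgan for ∧/∨):
  (\exists e\, \neg Q(e)) \lor (\forall g\, \forall d\, (Q(d) \lor M(g,d)))
All bound variables are already distinct, so no renaming is needed.
Finally move all quantifiers to the prefix:
  \exists e\, \forall g\, \forall d\, (\neg Q(e) \lor Q(d) \lor M(g,d))
The quantifier \forall e sits under an odd number of negations (counting the antecedent side of each →), so it flips to \exists e.

existential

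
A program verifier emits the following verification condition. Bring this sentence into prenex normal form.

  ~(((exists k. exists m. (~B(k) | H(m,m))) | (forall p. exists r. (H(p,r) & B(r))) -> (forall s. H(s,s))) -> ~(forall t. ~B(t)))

First replace A → B with ¬A ∨ B.
  ~(~(~((exists k. exists m. (~B(k) | H(m,m))) | (forall p. exists r. (H(p,r) & B(r)))) | (forall s. H(s,s))) | ~(forall t. ~B(t)))
Push ¬ through the quantifiers and connectives to reach negation normal form:
  ((forall k. forall m. (B(k) & ~H(m,m))) & (exists p. forall r. (~H(p,r) | ~B(r))) | (forall s. H(s,s))) & (forall t. ~B(t))
Extract every quantifier outward, since the variables are now distinct and don't occur free across branches:
  forall k. forall m. exists p. forall r. forall s. forall t. ((B(k) & ~H(m,m) & (~H(p,r) | ~B(r)) | H(s,s)) & ~B(t))

forall k. forall m. exists p. forall r. forall s. forall t. ((B(k) & ~H(m,m) & (~H(p,r) | ~B(r)) | H(s,s)) & ~B(t))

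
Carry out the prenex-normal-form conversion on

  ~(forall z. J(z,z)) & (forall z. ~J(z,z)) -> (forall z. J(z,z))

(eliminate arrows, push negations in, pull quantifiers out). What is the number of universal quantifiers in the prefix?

Eliminate → and ↔ using ¬ and ∨.
  ~(~(forall z. J(z,z)) & (forall z. ~J(z,z))) | (forall z. J(z,z))
Move each ¬ inward, flipping quantifiers it crosses:
  (forall z. J(z,z)) | (exists z. J(z,z)) | (forall z. J(z,z))
Standardize variables apart so no two quantifiers bind the same name: z↦u1, z↦b.
  (forall z. J(z,z)) | (exists u1. J(u1,u1)) | (forall b. J(b,b))
Extract every quantifier outward, since the variables are now distinct and don't occur free across branches:
  forall z. exists u1. forall b. (J(z,z) | J(u1,u1) | J(b,b))
The prefix is forall z exists u1 forall b: 2 universal, 1 existential.

2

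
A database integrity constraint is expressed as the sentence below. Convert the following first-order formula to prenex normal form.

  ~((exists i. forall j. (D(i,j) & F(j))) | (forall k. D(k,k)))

forall i. exists j. exists k. ((~D(i,j) | ~F(j)) & ~D(k,k))

Push ¬ through the quantifiers and connectives to reach negation normal form:
  (forall i. exists j. (~D(i,j) | ~F(j))) & (exists k. ~D(k,k))
Extract every quantifier outward, since the variables are now distinct and don't occur free across branches:
  forall i. exists j. exists k. ((~D(i,j) | ~F(j)) & ~D(k,k))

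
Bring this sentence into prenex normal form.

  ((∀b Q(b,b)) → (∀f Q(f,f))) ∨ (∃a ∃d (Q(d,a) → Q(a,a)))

∃b ∀f ∃a ∃d (¬Q(b,b) ∨ Q(f,f) ∨ ¬Q(d,a) ∨ Q(a,a))

First replace A → B with ¬A ∨ B.
  ¬(∀b Q(b,b)) ∨ (∀f Q(f,f)) ∨ (∃a ∃d (¬Q(d,a) ∨ Q(a,a)))
Drive negations inward (¬∀x A ≡ ∃x ¬A, ¬∃x A ≡ ∀x ¬A, De Morgan for ∧/∨):
  (∃b ¬Q(b,b)) ∨ (∀f Q(f,f)) ∨ (∃a ∃d (¬Q(d,a) ∨ Q(a,a)))
Extract every quantifier outward, since the variables are now distinct and don't occur free across branches:
  ∃b ∀f ∃a ∃d (¬Q(b,b) ∨ Q(f,f) ∨ ¬Q(d,a) ∨ Q(a,a))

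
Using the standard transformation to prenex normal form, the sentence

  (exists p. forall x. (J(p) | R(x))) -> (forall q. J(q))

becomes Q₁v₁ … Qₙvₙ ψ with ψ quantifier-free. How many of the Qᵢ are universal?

2

Rewrite implications/biconditionals: A → B as ¬A ∨ B.
  ~(exists p. forall x. (J(p) | R(x))) | (forall q. J(q))
Move each ¬ inward, flipping quantifiers it crosses:
  (forall p. exists x. (~J(p) & ~R(x))) | (forall q. J(q))
All bound variables are already distinct, so no renaming is needed.
Extract every quantifier outward, since the variables are now distinct and don't occur free across branches:
  forall p. exists x. forall q. (~J(p) & ~R(x) | J(q))
The prefix is forall p exists x forall q: 2 universal, 1 existential.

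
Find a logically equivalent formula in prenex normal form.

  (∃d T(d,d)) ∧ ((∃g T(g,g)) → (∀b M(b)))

∃d ∀g ∀b (T(d,d) ∧ (¬T(g,g) ∨ M(b)))

Rewrite implications/biconditionals: A → B as ¬A ∨ B.
  (∃d T(d,d)) ∧ (¬(∃g T(g,g)) ∨ (∀b M(b)))
Push ¬ through the quantifiers and connectives to reach negation normal form:
  (∃d T(d,d)) ∧ ((∀g ¬T(g,g)) ∨ (∀b M(b)))
Finally move all quantifiers to the prefix:
  ∃d ∀g ∀b (T(d,d) ∧ (¬T(g,g) ∨ M(b)))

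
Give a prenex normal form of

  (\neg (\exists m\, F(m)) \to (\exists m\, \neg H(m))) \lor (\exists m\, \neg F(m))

Eliminate → and ↔ using ¬ and ∨.
  \neg \neg (\exists m\, F(m)) \lor (\exists m\, \neg H(m)) \lor (\exists m\, \neg F(m))
Move each ¬ inward, flipping quantifiers it crosses:
  (\exists m\, F(m)) \lor (\exists m\, \neg H(m)) \lor (\exists m\, \neg F(m))
Standardize variables apart so no two quantifiers bind the same name: m↦b, m↦w1.
  (\exists m\, F(m)) \lor (\exists b\, \neg H(b)) \lor (\exists w1\, \neg F(w1))
Finally move all quantifiers to the prefix:
  \exists m\, \exists b\, \exists w1\, (F(m) \lor \neg H(b) \lor \neg F(w1))

\exists m\, \exists b\, \exists w1\, (F(m) \lor \neg H(b) \lor \neg F(w1))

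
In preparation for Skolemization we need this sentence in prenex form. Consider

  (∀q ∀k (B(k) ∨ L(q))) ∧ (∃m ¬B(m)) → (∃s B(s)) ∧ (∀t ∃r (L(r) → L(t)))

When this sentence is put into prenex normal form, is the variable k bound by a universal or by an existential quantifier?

Eliminate → and ↔ using ¬ and ∨.
  ¬((∀q ∀k (B(k) ∨ L(q))) ∧ (∃m ¬B(m))) ∨ (∃s B(s)) ∧ (∀t ∃r (¬L(r) ∨ L(t)))
Push ¬ through the quantifiers and connectives to reach negation normal form:
  (∃q ∃k (¬B(k) ∧ ¬L(q))) ∨ (∀m B(m)) ∨ (∃s B(s)) ∧ (∀t ∃r (¬L(r) ∨ L(t)))
All bound variables are already distinct, so no renaming is needed.
Finally move all quantifiers to the prefix:
  ∃q ∃k ∀m ∃s ∀t ∃r (¬B(k) ∧ ¬L(q) ∨ B(m) ∨ B(s) ∧ (¬L(r) ∨ L(t)))
The quantifier ∀k sits under an odd number of negations (counting the antecedent side of each →), so it flips to ∃k.

existential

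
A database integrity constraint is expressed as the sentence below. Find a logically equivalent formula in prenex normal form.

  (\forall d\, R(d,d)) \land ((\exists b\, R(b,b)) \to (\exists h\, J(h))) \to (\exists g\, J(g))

\exists d\, \exists b\, \forall h\, \exists g\, (\neg R(d,d) \lor R(b,b) \land \neg J(h) \lor J(g))

First replace A → B with ¬A ∨ B.
  \neg ((\forall d\, R(d,d)) \land (\neg (\exists b\, R(b,b)) \lor (\exists h\, J(h)))) \lor (\exists g\, J(g))
Drive negations inward (¬∀x A ≡ ∃x ¬A, ¬∃x A ≡ ∀x ¬A, De Morgan for ∧/∨):
  (\exists d\, \neg R(d,d)) \lor (\exists b\, R(b,b)) \land (\forall h\, \neg J(h)) \lor (\exists g\, J(g))
All bound variables are already distinct, so no renaming is needed.
Pull the quantifiers to the front (each side's bound variable is not free in the other side):
  \exists d\, \exists b\, \forall h\, \exists g\, (\neg R(d,d) \lor R(b,b) \land \neg J(h) \lor J(g))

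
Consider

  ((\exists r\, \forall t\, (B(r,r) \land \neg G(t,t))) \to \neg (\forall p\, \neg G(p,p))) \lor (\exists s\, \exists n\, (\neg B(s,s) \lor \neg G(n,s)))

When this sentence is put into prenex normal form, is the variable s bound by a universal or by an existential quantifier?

First replace A → B with ¬A ∨ B.
  \neg (\exists r\, \forall t\, (B(r,r) \land \neg G(t,t))) \lor \neg (\forall p\, \neg G(p,p)) \lor (\exists s\, \exists n\, (\neg B(s,s) \lor \neg G(n,s)))
Drive negations inward (¬∀x A ≡ ∃x ¬A, ¬∃x A ≡ ∀x ¬A, De Morgan for ∧/∨):
  (\forall r\, \exists t\, (\neg B(r,r) \lor G(t,t))) \lor (\exists p\, G(p,p)) \lor (\exists s\, \exists n\, (\neg B(s,s) \lor \neg G(n,s)))
Extract every quantifier outward, since the variables are now distinct and don't occur free across branches:
  \forall r\, \exists t\, \exists p\, \exists s\, \exists n\, (\neg B(r,r) \lor G(t,t) \lor G(p,p) \lor \neg B(s,s) \lor \neg G(n,s))
The quantifier \exists s sits under an even number of negations (counting the antecedent side of each →), so it remains existential.

existential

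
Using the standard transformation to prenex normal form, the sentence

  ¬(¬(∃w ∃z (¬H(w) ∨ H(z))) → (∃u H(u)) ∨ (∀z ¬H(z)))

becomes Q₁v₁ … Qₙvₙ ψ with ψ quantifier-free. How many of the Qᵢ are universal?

3

Eliminate → and ↔ using ¬ and ∨.
  ¬(¬¬(∃w ∃z (¬H(w) ∨ H(z))) ∨ (∃u H(u)) ∨ (∀z ¬H(z)))
Drive negations inward (¬∀x A ≡ ∃x ¬A, ¬∃x A ≡ ∀x ¬A, De Morgan for ∧/∨):
  (∀w ∀z (H(w) ∧ ¬H(z))) ∧ (∀u ¬H(u)) ∧ (∃z H(z))
Standardize variables apart so no two quantifiers bind the same name: z↦w1.
  (∀w ∀z (H(w) ∧ ¬H(z))) ∧ (∀u ¬H(u)) ∧ (∃w1 H(w1))
Pull the quantifiers to the front (each side's bound variable is not free in the other side):
  ∀w ∀z ∀u ∃w1 (H(w) ∧ ¬H(z) ∧ ¬H(u) ∧ H(w1))
The prefix is ∀w ∀z ∀u ∃w1: 3 universal, 1 existential.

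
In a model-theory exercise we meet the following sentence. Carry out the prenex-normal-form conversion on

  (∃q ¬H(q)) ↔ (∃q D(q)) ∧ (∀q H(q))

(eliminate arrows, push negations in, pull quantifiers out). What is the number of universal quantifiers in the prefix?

3

Eliminate → and ↔ using ¬ and ∨; A ↔ B as (¬A ∨ B) ∧ (¬B ∨ A).
  (¬(∃q ¬H(q)) ∨ (∃q D(q)) ∧ (∀q H(q))) ∧ (¬((∃q D(q)) ∧ (∀q H(q))) ∨ (∃q ¬H(q)))
Push ¬ through the quantifiers and connectives to reach negation normal form:
  ((∀q H(q)) ∨ (∃q D(q)) ∧ (∀q H(q))) ∧ ((∀q ¬D(q)) ∨ (∃q ¬H(q)) ∨ (∃q ¬H(q)))
Standardize variables apart so no two quantifiers bind the same name: q↦c, q↦b, q↦a, q↦z, q↦y1.
  ((∀q H(q)) ∨ (∃c D(c)) ∧ (∀b H(b))) ∧ ((∀a ¬D(a)) ∨ (∃z ¬H(z)) ∨ (∃y1 ¬H(y1)))
Pull the quantifiers to the front (each side's bound variable is not free in the other side):
  ∀q ∃c ∀b ∀a ∃z ∃y1 ((H(q) ∨ D(c) ∧ H(b)) ∧ (¬D(a) ∨ ¬H(z) ∨ ¬H(y1)))
The prefix is ∀q ∃c ∀b ∀a ∃z ∃y1: 3 universal, 3 existential.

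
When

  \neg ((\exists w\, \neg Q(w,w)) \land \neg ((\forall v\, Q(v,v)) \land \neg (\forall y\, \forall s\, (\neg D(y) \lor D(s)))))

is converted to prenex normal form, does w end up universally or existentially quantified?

universal

Move each ¬ inward, flipping quantifiers it crosses:
  (\forall w\, Q(w,w)) \lor (\forall v\, Q(v,v)) \land (\exists y\, \exists s\, (D(y) \land \neg D(s)))
Finally move all quantifiers to the prefix:
  \forall w\, \forall v\, \exists y\, \exists s\, (Q(w,w) \lor Q(v,v) \land D(y) \land \neg D(s))
The quantifier \exists w sits under an odd number of negations, so it flips to \forall w.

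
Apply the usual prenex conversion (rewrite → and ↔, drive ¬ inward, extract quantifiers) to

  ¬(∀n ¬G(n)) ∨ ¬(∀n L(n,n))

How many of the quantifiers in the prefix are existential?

Drive negations inward (¬∀x A ≡ ∃x ¬A, ¬∃x A ≡ ∀x ¬A, De Morgan for ∧/∨):
  (∃n G(n)) ∨ (∃n ¬L(n,n))
Give each quantifier a distinct variable: n↦a.
  (∃n G(n)) ∨ (∃a ¬L(a,a))
Finally move all quantifiers to the prefix:
  ∃n ∃a (G(n) ∨ ¬L(a,a))
The prefix is ∃n ∃a: 0 universal, 2 existential.

2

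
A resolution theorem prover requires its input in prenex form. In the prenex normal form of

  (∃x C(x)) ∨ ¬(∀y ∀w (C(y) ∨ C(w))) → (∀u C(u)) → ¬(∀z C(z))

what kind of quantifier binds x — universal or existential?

Eliminate → and ↔ using ¬ and ∨.
  ¬((∃x C(x)) ∨ ¬(∀y ∀w (C(y) ∨ C(w)))) ∨ ¬(∀u C(u)) ∨ ¬(∀z C(z))
Drive negations inward (¬∀x A ≡ ∃x ¬A, ¬∃x A ≡ ∀x ¬A, De Morgan for ∧/∨):
  (∀x ¬C(x)) ∧ (∀y ∀w (C(y) ∨ C(w))) ∨ (∃u ¬C(u)) ∨ (∃z ¬C(z))
Extract every quantifier outward, since the variables are now distinct and don't occur free across branches:
  ∀x ∀y ∀w ∃u ∃z (¬C(x) ∧ (C(y) ∨ C(w)) ∨ ¬C(u) ∨ ¬C(z))
The quantifier ∃x sits under an odd number of negations (counting the antecedent side of each →), so it flips to ∀x.

universal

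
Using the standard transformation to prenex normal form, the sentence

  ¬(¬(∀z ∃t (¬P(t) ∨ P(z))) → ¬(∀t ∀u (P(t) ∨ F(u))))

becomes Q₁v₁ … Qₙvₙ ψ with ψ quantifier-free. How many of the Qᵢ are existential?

1

Eliminate → and ↔ using ¬ and ∨.
  ¬(¬¬(∀z ∃t (¬P(t) ∨ P(z))) ∨ ¬(∀t ∀u (P(t) ∨ F(u))))
Push ¬ through the quantifiers and connectives to reach negation normal form:
  (∃z ∀t (P(t) ∧ ¬P(z))) ∧ (∀t ∀u (P(t) ∨ F(u)))
Give each quantifier a distinct variable: t↦x1.
  (∃z ∀t (P(t) ∧ ¬P(z))) ∧ (∀x1 ∀u (P(x1) ∨ F(u)))
Finally move all quantifiers to the prefix:
  ∃z ∀t ∀x1 ∀u (P(t) ∧ ¬P(z) ∧ (P(x1) ∨ F(u)))
The prefix is ∃z ∀t ∀x1 ∀u: 3 universal, 1 existential.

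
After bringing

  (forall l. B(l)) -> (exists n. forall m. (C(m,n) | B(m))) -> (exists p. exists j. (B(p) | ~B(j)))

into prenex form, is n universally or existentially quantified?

First replace A → B with ¬A ∨ B.
  ~(forall l. B(l)) | ~(exists n. forall m. (C(m,n) | B(m))) | (exists p. exists j. (B(p) | ~B(j)))
Move each ¬ inward, flipping quantifiers it crosses:
  (exists l. ~B(l)) | (forall n. exists m. (~C(m,n) & ~B(m))) | (exists p. exists j. (B(p) | ~B(j)))
All bound variables are already distinct, so no renaming is needed.
Finally move all quantifiers to the prefix:
  exists l. forall n. exists m. exists p. exists j. (~B(l) | ~C(m,n) & ~B(m) | B(p) | ~B(j))
The quantifier exists n sits under an odd number of negations (counting the antecedent side of each →), so it flips to forall n.

universal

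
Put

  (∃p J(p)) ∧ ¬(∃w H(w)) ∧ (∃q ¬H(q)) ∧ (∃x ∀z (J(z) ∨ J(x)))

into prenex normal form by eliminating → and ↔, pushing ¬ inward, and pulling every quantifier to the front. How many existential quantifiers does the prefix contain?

Drive negations inward (¬∀x A ≡ ∃x ¬A, ¬∃x A ≡ ∀x ¬A, De Morgan for ∧/∨):
  (∃p J(p)) ∧ (∀w ¬H(w)) ∧ (∃q ¬H(q)) ∧ (∃x ∀z (J(z) ∨ J(x)))
All bound variables are already distinct, so no renaming is needed.
Finally move all quantifiers to the prefix:
  ∃p ∀w ∃q ∃x ∀z (J(p) ∧ ¬H(w) ∧ ¬H(q) ∧ (J(z) ∨ J(x)))
The prefix is ∃p ∀w ∃q ∃x ∀z: 2 universal, 3 existential.

3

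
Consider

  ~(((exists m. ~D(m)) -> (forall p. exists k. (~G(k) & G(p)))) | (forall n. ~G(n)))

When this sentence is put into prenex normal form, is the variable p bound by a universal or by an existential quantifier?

First replace A → B with ¬A ∨ B.
  ~(~(exists m. ~D(m)) | (forall p. exists k. (~G(k) & G(p))) | (forall n. ~G(n)))
Drive negations inward (¬∀x A ≡ ∃x ¬A, ¬∃x A ≡ ∀x ¬A, De Morgan for ∧/∨):
  (exists m. ~D(m)) & (exists p. forall k. (G(k) | ~G(p))) & (exists n. G(n))
All bound variables are already distinct, so no renaming is needed.
Finally move all quantifiers to the prefix:
  exists m. exists p. forall k. exists n. (~D(m) & (G(k) | ~G(p)) & G(n))
The quantifier forall p sits under an odd number of negations (counting the antecedent side of each →), so it flips to exists p.

existential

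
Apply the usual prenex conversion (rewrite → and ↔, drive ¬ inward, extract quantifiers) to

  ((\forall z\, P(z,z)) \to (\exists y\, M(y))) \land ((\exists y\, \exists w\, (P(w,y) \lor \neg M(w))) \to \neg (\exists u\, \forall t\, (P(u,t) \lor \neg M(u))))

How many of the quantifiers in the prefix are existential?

First replace A → B with ¬A ∨ B.
  (\neg (\forall z\, P(z,z)) \lor (\exists y\, M(y))) \land (\neg (\exists y\, \exists w\, (P(w,y) \lor \neg M(w))) \lor \neg (\exists u\, \forall t\, (P(u,t) \lor \neg M(u))))
Push ¬ through the quantifiers and connectives to reach negation normal form:
  ((\exists z\, \neg P(z,z)) \lor (\exists y\, M(y))) \land ((\forall y\, \forall w\, (\neg P(w,y) \land M(w))) \lor (\forall u\, \exists t\, (\neg P(u,t) \land M(u))))
Standardize variables apart so no two quantifiers bind the same name: y↦x1.
  ((\exists z\, \neg P(z,z)) \lor (\exists y\, M(y))) \land ((\forall x1\, \forall w\, (\neg P(w,x1) \land M(w))) \lor (\forall u\, \exists t\, (\neg P(u,t) \land M(u))))
Finally move all quantifiers to the prefix:
  \exists z\, \exists y\, \forall x1\, \forall w\, \forall u\, \exists t\, ((\neg P(z,z) \lor M(y)) \land (\neg P(w,x1) \land M(w) \lor \neg P(u,t) \land M(u)))
The prefix is \exists z \exists y \forall x1 \forall w \forall u \exists t: 3 universal, 3 existential.

3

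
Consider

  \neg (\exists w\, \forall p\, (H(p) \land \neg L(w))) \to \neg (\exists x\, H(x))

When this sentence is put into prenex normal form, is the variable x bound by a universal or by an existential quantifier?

universal

First replace A → B with ¬A ∨ B.
  \neg \neg (\exists w\, \forall p\, (H(p) \land \neg L(w))) \lor \neg (\exists x\, H(x))
Push ¬ through the quantifiers and connectives to reach negation normal form:
  (\exists w\, \forall p\, (H(p) \land \neg L(w))) \lor (\forall x\, \neg H(x))
All bound variables are already distinct, so no renaming is needed.
Extract every quantifier outward, since the variables are now distinct and don't occur free across branches:
  \exists w\, \forall p\, \forall x\, (H(p) \land \neg L(w) \lor \neg H(x))
The quantifier \exists x sits under an odd number of negations (counting the antecedent side of each →), so it flips to \forall x.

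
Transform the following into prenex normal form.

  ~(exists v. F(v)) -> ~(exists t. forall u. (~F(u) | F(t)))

Rewrite implications/biconditionals: A → B as ¬A ∨ B.
  ~~(exists v. F(v)) | ~(exists t. forall u. (~F(u) | F(t)))
Move each ¬ inward, flipping quantifiers it crosses:
  (exists v. F(v)) | (forall t. exists u. (F(u) & ~F(t)))
Finally move all quantifiers to the prefix:
  exists v. forall t. exists u. (F(v) | F(u) & ~F(t))

exists v. forall t. exists u. (F(v) | F(u) & ~F(t))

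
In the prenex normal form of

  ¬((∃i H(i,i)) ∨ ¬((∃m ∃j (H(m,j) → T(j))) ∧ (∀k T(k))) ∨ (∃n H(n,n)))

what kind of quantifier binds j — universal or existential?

Rewrite implications/biconditionals: A → B as ¬A ∨ B.
  ¬((∃i H(i,i)) ∨ ¬((∃m ∃j (¬H(m,j) ∨ T(j))) ∧ (∀k T(k))) ∨ (∃n H(n,n)))
Drive negations inward (¬∀x A ≡ ∃x ¬A, ¬∃x A ≡ ∀x ¬A, De Morgan for ∧/∨):
  (∀i ¬H(i,i)) ∧ (∃m ∃j (¬H(m,j) ∨ T(j))) ∧ (∀k T(k)) ∧ (∀n ¬H(n,n))
All bound variables are already distinct, so no renaming is needed.
Pull the quantifiers to the front (each side's bound variable is not free in the other side):
  ∀i ∃m ∃j ∀k ∀n (¬H(i,i) ∧ (¬H(m,j) ∨ T(j)) ∧ T(k) ∧ ¬H(n,n))
The quantifier ∃j sits under an even number of negations (counting the antecedent side of each →), so it remains existential.

existential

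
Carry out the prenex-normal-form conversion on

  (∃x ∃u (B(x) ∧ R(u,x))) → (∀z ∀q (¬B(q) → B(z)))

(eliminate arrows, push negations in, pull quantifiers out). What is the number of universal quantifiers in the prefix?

Rewrite implications/biconditionals: A → B as ¬A ∨ B.
  ¬(∃x ∃u (B(x) ∧ R(u,x))) ∨ (∀z ∀q (¬¬B(q) ∨ B(z)))
Push ¬ through the quantifiers and connectives to reach negation normal form:
  (∀x ∀u (¬B(x) ∨ ¬R(u,x))) ∨ (∀z ∀q (B(q) ∨ B(z)))
Finally move all quantifiers to the prefix:
  ∀x ∀u ∀z ∀q (¬B(x) ∨ ¬R(u,x) ∨ B(q) ∨ B(z))
The prefix is ∀x ∀u ∀z ∀q: 4 universal, 0 existential.

4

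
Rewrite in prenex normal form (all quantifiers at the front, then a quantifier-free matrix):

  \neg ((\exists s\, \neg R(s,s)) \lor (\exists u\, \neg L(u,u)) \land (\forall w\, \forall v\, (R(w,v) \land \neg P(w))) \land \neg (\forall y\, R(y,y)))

\forall s\, \forall u\, \exists w\, \exists v\, \forall y\, (R(s,s) \land (L(u,u) \lor \neg R(w,v) \lor P(w) \lor R(y,y)))

Push ¬ through the quantifiers and connectives to reach negation normal form:
  (\forall s\, R(s,s)) \land ((\forall u\, L(u,u)) \lor (\exists w\, \exists v\, (\neg R(w,v) \lor P(w))) \lor (\forall y\, R(y,y)))
All bound variables are already distinct, so no renaming is needed.
Pull the quantifiers to the front (each side's bound variable is not free in the other side):
  \forall s\, \forall u\, \exists w\, \exists v\, \forall y\, (R(s,s) \land (L(u,u) \lor \neg R(w,v) \lor P(w) \lor R(y,y)))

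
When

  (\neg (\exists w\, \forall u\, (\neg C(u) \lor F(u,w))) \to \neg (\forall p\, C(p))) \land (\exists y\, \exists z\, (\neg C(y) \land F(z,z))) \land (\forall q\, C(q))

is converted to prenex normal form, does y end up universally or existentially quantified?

existential

First replace A → B with ¬A ∨ B.
  (\neg \neg (\exists w\, \forall u\, (\neg C(u) \lor F(u,w))) \lor \neg (\forall p\, C(p))) \land (\exists y\, \exists z\, (\neg C(y) \land F(z,z))) \land (\forall q\, C(q))
Push ¬ through the quantifiers and connectives to reach negation normal form:
  ((\exists w\, \forall u\, (\neg C(u) \lor F(u,w))) \lor (\exists p\, \neg C(p))) \land (\exists y\, \exists z\, (\neg C(y) \land F(z,z))) \land (\forall q\, C(q))
All bound variables are already distinct, so no renaming is needed.
Pull the quantifiers to the front (each side's bound variable is not free in the other side):
  \exists w\, \forall u\, \exists p\, \exists y\, \exists z\, \forall q\, ((\neg C(u) \lor F(u,w) \lor \neg C(p)) \land \neg C(y) \land F(z,z) \land C(q))
The quantifier \exists y sits under an even number of negations (counting the antecedent side of each →), so it remains existential.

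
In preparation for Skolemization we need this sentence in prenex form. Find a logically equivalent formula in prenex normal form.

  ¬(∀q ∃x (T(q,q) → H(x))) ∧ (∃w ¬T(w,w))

Eliminate → and ↔ using ¬ and ∨.
  ¬(∀q ∃x (¬T(q,q) ∨ H(x))) ∧ (∃w ¬T(w,w))
Move each ¬ inward, flipping quantifiers it crosses:
  (∃q ∀x (T(q,q) ∧ ¬H(x))) ∧ (∃w ¬T(w,w))
All bound variables are already distinct, so no renaming is needed.
Extract every quantifier outward, since the variables are now distinct and don't occur free across branches:
  ∃q ∀x ∃w (T(q,q) ∧ ¬H(x) ∧ ¬T(w,w))

∃q ∀x ∃w (T(q,q) ∧ ¬H(x) ∧ ¬T(w,w))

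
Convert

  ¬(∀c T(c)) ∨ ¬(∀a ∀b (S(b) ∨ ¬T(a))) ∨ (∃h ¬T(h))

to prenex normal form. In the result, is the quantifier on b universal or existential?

Drive negations inward (¬∀x A ≡ ∃x ¬A, ¬∃x A ≡ ∀x ¬A, De Morgan for ∧/∨):
  (∃c ¬T(c)) ∨ (∃a ∃b (¬S(b) ∧ T(a))) ∨ (∃h ¬T(h))
All bound variables are already distinct, so no renaming is needed.
Pull the quantifiers to the front (each side's bound variable is not free in the other side):
  ∃c ∃a ∃b ∃h (¬T(c) ∨ ¬S(b) ∧ T(a) ∨ ¬T(h))
The quantifier ∀b sits under an odd number of negations, so it flips to ∃b.

existential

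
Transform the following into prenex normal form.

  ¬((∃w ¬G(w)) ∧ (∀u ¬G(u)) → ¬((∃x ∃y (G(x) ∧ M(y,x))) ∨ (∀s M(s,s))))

∃w ∀u ∃x ∃y ∀s (¬G(w) ∧ ¬G(u) ∧ (G(x) ∧ M(y,x) ∨ M(s,s)))

Rewrite implications/biconditionals: A → B as ¬A ∨ B.
  ¬(¬((∃w ¬G(w)) ∧ (∀u ¬G(u))) ∨ ¬((∃x ∃y (G(x) ∧ M(y,x))) ∨ (∀s M(s,s))))
Move each ¬ inward, flipping quantifiers it crosses:
  (∃w ¬G(w)) ∧ (∀u ¬G(u)) ∧ ((∃x ∃y (G(x) ∧ M(y,x))) ∨ (∀s M(s,s)))
All bound variables are already distinct, so no renaming is needed.
Finally move all quantifiers to the prefix:
  ∃w ∀u ∃x ∃y ∀s (¬G(w) ∧ ¬G(u) ∧ (G(x) ∧ M(y,x) ∨ M(s,s)))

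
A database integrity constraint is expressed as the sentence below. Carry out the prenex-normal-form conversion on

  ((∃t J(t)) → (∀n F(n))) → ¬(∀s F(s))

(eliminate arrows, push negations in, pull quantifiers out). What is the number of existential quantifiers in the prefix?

3

Rewrite implications/biconditionals: A → B as ¬A ∨ B.
  ¬(¬(∃t J(t)) ∨ (∀n F(n))) ∨ ¬(∀s F(s))
Drive negations inward (¬∀x A ≡ ∃x ¬A, ¬∃x A ≡ ∀x ¬A, De Morgan for ∧/∨):
  (∃t J(t)) ∧ (∃n ¬F(n)) ∨ (∃s ¬F(s))
Extract every quantifier outward, since the variables are now distinct and don't occur free across branches:
  ∃t ∃n ∃s (J(t) ∧ ¬F(n) ∨ ¬F(s))
The prefix is ∃t ∃n ∃s: 0 universal, 3 existential.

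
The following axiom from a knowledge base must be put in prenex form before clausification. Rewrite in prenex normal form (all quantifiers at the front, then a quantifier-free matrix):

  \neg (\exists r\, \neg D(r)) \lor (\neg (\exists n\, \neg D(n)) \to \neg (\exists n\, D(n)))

\forall r\, \exists n\, \forall v\, (D(r) \lor \neg D(n) \lor \neg D(v))

First replace A → B with ¬A ∨ B.
  \neg (\exists r\, \neg D(r)) \lor \neg \neg (\exists n\, \neg D(n)) \lor \neg (\exists n\, D(n))
Push ¬ through the quantifiers and connectives to reach negation normal form:
  (\forall r\, D(r)) \lor (\exists n\, \neg D(n)) \lor (\forall n\, \neg D(n))
Give each quantifier a distinct variable: n↦v.
  (\forall r\, D(r)) \lor (\exists n\, \neg D(n)) \lor (\forall v\, \neg D(v))
Finally move all quantifiers to the prefix:
  \forall r\, \exists n\, \forall v\, (D(r) \lor \neg D(n) \lor \neg D(v))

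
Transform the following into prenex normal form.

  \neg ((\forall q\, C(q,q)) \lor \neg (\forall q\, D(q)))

Move each ¬ inward, flipping quantifiers it crosses:
  (\exists q\, \neg C(q,q)) \land (\forall q\, D(q))
Rename bound variables to avoid capture: q↦w.
  (\exists q\, \neg C(q,q)) \land (\forall w\, D(w))
Finally move all quantifiers to the prefix:
  \exists q\, \forall w\, (\neg C(q,q) \land D(w))

\exists q\, \forall w\, (\neg C(q,q) \land D(w))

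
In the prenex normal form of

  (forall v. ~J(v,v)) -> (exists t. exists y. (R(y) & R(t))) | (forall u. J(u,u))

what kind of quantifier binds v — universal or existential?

Eliminate → and ↔ using ¬ and ∨.
  ~(forall v. ~J(v,v)) | (exists t. exists y. (R(y) & R(t))) | (forall u. J(u,u))
Move each ¬ inward, flipping quantifiers it crosses:
  (exists v. J(v,v)) | (exists t. exists y. (R(y) & R(t))) | (forall u. J(u,u))
Extract every quantifier outward, since the variables are now distinct and don't occur free across branches:
  exists v. exists t. exists y. forall u. (J(v,v) | R(y) & R(t) | J(u,u))
The quantifier forall v sits under an odd number of negations (counting the antecedent side of each →), so it flips to exists v.

existential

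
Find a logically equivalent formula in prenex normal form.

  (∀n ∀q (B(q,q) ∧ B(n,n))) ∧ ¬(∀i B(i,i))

∀n ∀q ∃i (B(q,q) ∧ B(n,n) ∧ ¬B(i,i))

Drive negations inward (¬∀x A ≡ ∃x ¬A, ¬∃x A ≡ ∀x ¬A, De Morgan for ∧/∨):
  (∀n ∀q (B(q,q) ∧ B(n,n))) ∧ (∃i ¬B(i,i))
All bound variables are already distinct, so no renaming is needed.
Extract every quantifier outward, since the variables are now distinct and don't occur free across branches:
  ∀n ∀q ∃i (B(q,q) ∧ B(n,n) ∧ ¬B(i,i))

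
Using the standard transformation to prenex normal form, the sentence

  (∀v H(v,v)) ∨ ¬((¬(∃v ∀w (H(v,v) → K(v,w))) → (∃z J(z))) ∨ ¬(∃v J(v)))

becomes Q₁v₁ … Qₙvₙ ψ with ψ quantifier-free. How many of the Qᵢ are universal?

Rewrite implications/biconditionals: A → B as ¬A ∨ B.
  (∀v H(v,v)) ∨ ¬(¬¬(∃v ∀w (¬H(v,v) ∨ K(v,w))) ∨ (∃z J(z)) ∨ ¬(∃v J(v)))
Drive negations inward (¬∀x A ≡ ∃x ¬A, ¬∃x A ≡ ∀x ¬A, De Morgan for ∧/∨):
  (∀v H(v,v)) ∨ (∀v ∃w (H(v,v) ∧ ¬K(v,w))) ∧ (∀z ¬J(z)) ∧ (∃v J(v))
Give each quantifier a distinct variable: v↦s, v↦u.
  (∀v H(v,v)) ∨ (∀s ∃w (H(s,s) ∧ ¬K(s,w))) ∧ (∀z ¬J(z)) ∧ (∃u J(u))
Extract every quantifier outward, since the variables are now distinct and don't occur free across branches:
  ∀v ∀s ∃w ∀z ∃u (H(v,v) ∨ H(s,s) ∧ ¬K(s,w) ∧ ¬J(z) ∧ J(u))
The prefix is ∀v ∀s ∃w ∀z ∃u: 3 universal, 2 existential.

3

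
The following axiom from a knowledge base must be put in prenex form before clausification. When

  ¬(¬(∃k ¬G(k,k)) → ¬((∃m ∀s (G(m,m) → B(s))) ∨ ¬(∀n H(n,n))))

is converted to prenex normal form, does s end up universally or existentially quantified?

universal

First replace A → B with ¬A ∨ B.
  ¬(¬¬(∃k ¬G(k,k)) ∨ ¬((∃m ∀s (¬G(m,m) ∨ B(s))) ∨ ¬(∀n H(n,n))))
Push ¬ through the quantifiers and connectives to reach negation normal form:
  (∀k G(k,k)) ∧ ((∃m ∀s (¬G(m,m) ∨ B(s))) ∨ (∃n ¬H(n,n)))
All bound variables are already distinct, so no renaming is needed.
Finally move all quantifiers to the prefix:
  ∀k ∃m ∀s ∃n (G(k,k) ∧ (¬G(m,m) ∨ B(s) ∨ ¬H(n,n)))
The quantifier ∀s sits under an even number of negations (counting the antecedent side of each →), so it remains universal.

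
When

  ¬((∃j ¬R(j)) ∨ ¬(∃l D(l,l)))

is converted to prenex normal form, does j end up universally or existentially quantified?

Drive negations inward (¬∀x A ≡ ∃x ¬A, ¬∃x A ≡ ∀x ¬A, De Morgan for ∧/∨):
  (∀j R(j)) ∧ (∃l D(l,l))
Pull the quantifiers to the front (each side's bound variable is not free in the other side):
  ∀j ∃l (R(j) ∧ D(l,l))
The quantifier ∃j sits under an odd number of negations, so it flips to ∀j.

universal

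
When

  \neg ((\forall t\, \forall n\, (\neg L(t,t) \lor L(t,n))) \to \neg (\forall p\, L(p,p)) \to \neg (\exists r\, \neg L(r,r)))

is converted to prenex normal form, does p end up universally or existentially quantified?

Rewrite implications/biconditionals: A → B as ¬A ∨ B.
  \neg (\neg (\forall t\, \forall n\, (\neg L(t,t) \lor L(t,n))) \lor \neg \neg (\forall p\, L(p,p)) \lor \neg (\exists r\, \neg L(r,r)))
Push ¬ through the quantifiers and connectives to reach negation normal form:
  (\forall t\, \forall n\, (\neg L(t,t) \lor L(t,n))) \land (\exists p\, \neg L(p,p)) \land (\exists r\, \neg L(r,r))
All bound variables are already distinct, so no renaming is needed.
Extract every quantifier outward, since the variables are now distinct and don't occur free across branches:
  \forall t\, \forall n\, \exists p\, \exists r\, ((\neg L(t,t) \lor L(t,n)) \land \neg L(p,p) \land \neg L(r,r))
The quantifier \forall p sits under an odd number of negations (counting the antecedent side of each →), so it flips to \exists p.

existential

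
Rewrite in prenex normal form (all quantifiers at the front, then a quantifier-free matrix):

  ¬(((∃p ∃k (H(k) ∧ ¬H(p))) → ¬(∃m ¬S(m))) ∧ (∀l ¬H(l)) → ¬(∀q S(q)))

∀p ∀k ∀m ∀l ∀q ((¬H(k) ∨ H(p) ∨ S(m)) ∧ ¬H(l) ∧ S(q))

First replace A → B with ¬A ∨ B.
  ¬(¬((¬(∃p ∃k (H(k) ∧ ¬H(p))) ∨ ¬(∃m ¬S(m))) ∧ (∀l ¬H(l))) ∨ ¬(∀q S(q)))
Drive negations inward (¬∀x A ≡ ∃x ¬A, ¬∃x A ≡ ∀x ¬A, De Morgan for ∧/∨):
  ((∀p ∀k (¬H(k) ∨ H(p))) ∨ (∀m S(m))) ∧ (∀l ¬H(l)) ∧ (∀q S(q))
Finally move all quantifiers to the prefix:
  ∀p ∀k ∀m ∀l ∀q ((¬H(k) ∨ H(p) ∨ S(m)) ∧ ¬H(l) ∧ S(q))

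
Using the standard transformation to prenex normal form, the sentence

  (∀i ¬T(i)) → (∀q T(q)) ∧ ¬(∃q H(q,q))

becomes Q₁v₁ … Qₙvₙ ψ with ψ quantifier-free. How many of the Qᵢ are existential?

1

First replace A → B with ¬A ∨ B.
  ¬(∀i ¬T(i)) ∨ (∀q T(q)) ∧ ¬(∃q H(q,q))
Push ¬ through the quantifiers and connectives to reach negation normal form:
  (∃i T(i)) ∨ (∀q T(q)) ∧ (∀q ¬H(q,q))
Give each quantifier a distinct variable: q↦v.
  (∃i T(i)) ∨ (∀q T(q)) ∧ (∀v ¬H(v,v))
Finally move all quantifiers to the prefix:
  ∃i ∀q ∀v (T(i) ∨ T(q) ∧ ¬H(v,v))
The prefix is ∃i ∀q ∀v: 2 universal, 1 existential.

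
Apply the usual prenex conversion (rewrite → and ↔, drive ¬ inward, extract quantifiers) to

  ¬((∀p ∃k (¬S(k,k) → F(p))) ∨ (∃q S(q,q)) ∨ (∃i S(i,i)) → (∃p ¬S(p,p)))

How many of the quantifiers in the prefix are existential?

3

Rewrite implications/biconditionals: A → B as ¬A ∨ B.
  ¬(¬((∀p ∃k (¬¬S(k,k) ∨ F(p))) ∨ (∃q S(q,q)) ∨ (∃i S(i,i))) ∨ (∃p ¬S(p,p)))
Push ¬ through the quantifiers and connectives to reach negation normal form:
  ((∀p ∃k (S(k,k) ∨ F(p))) ∨ (∃q S(q,q)) ∨ (∃i S(i,i))) ∧ (∀p S(p,p))
Standardize variables apart so no two quantifiers bind the same name: p↦w.
  ((∀p ∃k (S(k,k) ∨ F(p))) ∨ (∃q S(q,q)) ∨ (∃i S(i,i))) ∧ (∀w S(w,w))
Pull the quantifiers to the front (each side's bound variable is not free in the other side):
  ∀p ∃k ∃q ∃i ∀w ((S(k,k) ∨ F(p) ∨ S(q,q) ∨ S(i,i)) ∧ S(w,w))
The prefix is ∀p ∃k ∃q ∃i ∀w: 2 universal, 3 existential.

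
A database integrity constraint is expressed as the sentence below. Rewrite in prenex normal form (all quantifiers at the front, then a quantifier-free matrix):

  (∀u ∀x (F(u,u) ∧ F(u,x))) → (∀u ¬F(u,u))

Eliminate → and ↔ using ¬ and ∨.
  ¬(∀u ∀x (F(u,u) ∧ F(u,x))) ∨ (∀u ¬F(u,u))
Move each ¬ inward, flipping quantifiers it crosses:
  (∃u ∃x (¬F(u,u) ∨ ¬F(u,x))) ∨ (∀u ¬F(u,u))
Standardize variables apart so no two quantifiers bind the same name: u↦v.
  (∃u ∃x (¬F(u,u) ∨ ¬F(u,x))) ∨ (∀v ¬F(v,v))
Extract every quantifier outward, since the variables are now distinct and don't occur free across branches:
  ∃u ∃x ∀v (¬F(u,u) ∨ ¬F(u,x) ∨ ¬F(v,v))

∃u ∃x ∀v (¬F(u,u) ∨ ¬F(u,x) ∨ ¬F(v,v))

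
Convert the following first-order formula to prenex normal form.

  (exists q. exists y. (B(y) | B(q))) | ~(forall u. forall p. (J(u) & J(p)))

Move each ¬ inward, flipping quantifiers it crosses:
  (exists q. exists y. (B(y) | B(q))) | (exists u. exists p. (~J(u) | ~J(p)))
Pull the quantifiers to the front (each side's bound variable is not free in the other side):
  exists q. exists y. exists u. exists p. (B(y) | B(q) | ~J(u) | ~J(p))

exists q. exists y. exists u. exists p. (B(y) | B(q) | ~J(u) | ~J(p))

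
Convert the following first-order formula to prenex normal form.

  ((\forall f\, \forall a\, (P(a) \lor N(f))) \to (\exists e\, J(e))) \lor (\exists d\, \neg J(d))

Eliminate → and ↔ using ¬ and ∨.
  \neg (\forall f\, \forall a\, (P(a) \lor N(f))) \lor (\exists e\, J(e)) \lor (\exists d\, \neg J(d))
Move each ¬ inward, flipping quantifiers it crosses:
  (\exists f\, \exists a\, (\neg P(a) \land \neg N(f))) \lor (\exists e\, J(e)) \lor (\exists d\, \neg J(d))
Pull the quantifiers to the front (each side's bound variable is not free in the other side):
  \exists f\, \exists a\, \exists e\, \exists d\, (\neg P(a) \land \neg N(f) \lor J(e) \lor \neg J(d))

\exists f\, \exists a\, \exists e\, \exists d\, (\neg P(a) \land \neg N(f) \lor J(e) \lor \neg J(d))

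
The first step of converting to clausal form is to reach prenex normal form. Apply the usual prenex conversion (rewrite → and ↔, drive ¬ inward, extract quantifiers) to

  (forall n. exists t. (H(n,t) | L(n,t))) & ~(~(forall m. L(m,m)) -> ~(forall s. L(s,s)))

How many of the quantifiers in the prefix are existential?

2

Eliminate → and ↔ using ¬ and ∨.
  (forall n. exists t. (H(n,t) | L(n,t))) & ~(~~(forall m. L(m,m)) | ~(forall s. L(s,s)))
Move each ¬ inward, flipping quantifiers it crosses:
  (forall n. exists t. (H(n,t) | L(n,t))) & (exists m. ~L(m,m)) & (forall s. L(s,s))
Pull the quantifiers to the front (each side's bound variable is not free in the other side):
  forall n. exists t. exists m. forall s. ((H(n,t) | L(n,t)) & ~L(m,m) & L(s,s))
The prefix is forall n exists t exists m forall s: 2 universal, 2 existential.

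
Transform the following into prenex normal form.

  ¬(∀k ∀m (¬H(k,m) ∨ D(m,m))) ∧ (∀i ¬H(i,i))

Move each ¬ inward, flipping quantifiers it crosses:
  (∃k ∃m (H(k,m) ∧ ¬D(m,m))) ∧ (∀i ¬H(i,i))
All bound variables are already distinct, so no renaming is needed.
Pull the quantifiers to the front (each side's bound variable is not free in the other side):
  ∃k ∃m ∀i (H(k,m) ∧ ¬D(m,m) ∧ ¬H(i,i))

∃k ∃m ∀i (H(k,m) ∧ ¬D(m,m) ∧ ¬H(i,i))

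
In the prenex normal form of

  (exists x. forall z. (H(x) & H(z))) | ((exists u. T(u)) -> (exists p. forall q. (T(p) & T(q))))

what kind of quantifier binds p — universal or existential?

Eliminate → and ↔ using ¬ and ∨.
  (exists x. forall z. (H(x) & H(z))) | ~(exists u. T(u)) | (exists p. forall q. (T(p) & T(q)))
Push ¬ through the quantifiers and connectives to reach negation normal form:
  (exists x. forall z. (H(x) & H(z))) | (forall u. ~T(u)) | (exists p. forall q. (T(p) & T(q)))
Finally move all quantifiers to the prefix:
  exists x. forall z. forall u. exists p. forall q. (H(x) & H(z) | ~T(u) | T(p) & T(q))
The quantifier exists p sits under an even number of negations (counting the antecedent side of each →), so it remains existential.

existential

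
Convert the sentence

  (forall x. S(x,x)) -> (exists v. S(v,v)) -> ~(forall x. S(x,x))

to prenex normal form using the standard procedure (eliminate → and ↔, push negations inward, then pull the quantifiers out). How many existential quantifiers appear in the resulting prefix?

2

Rewrite implications/biconditionals: A → B as ¬A ∨ B.
  ~(forall x. S(x,x)) | ~(exists v. S(v,v)) | ~(forall x. S(x,x))
Drive negations inward (¬∀x A ≡ ∃x ¬A, ¬∃x A ≡ ∀x ¬A, De Morgan for ∧/∨):
  (exists x. ~S(x,x)) | (forall v. ~S(v,v)) | (exists x. ~S(x,x))
Rename bound variables to avoid capture: x↦u1.
  (exists x. ~S(x,x)) | (forall v. ~S(v,v)) | (exists u1. ~S(u1,u1))
Finally move all quantifiers to the prefix:
  exists x. forall v. exists u1. (~S(x,x) | ~S(v,v) | ~S(u1,u1))
The prefix is exists x forall v exists u1: 1 universal, 2 existential.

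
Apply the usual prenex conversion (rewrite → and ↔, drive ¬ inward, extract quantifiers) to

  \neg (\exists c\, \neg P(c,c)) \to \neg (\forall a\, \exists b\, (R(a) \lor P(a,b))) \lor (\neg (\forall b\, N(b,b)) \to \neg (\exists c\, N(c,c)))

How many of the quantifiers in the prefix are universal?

First replace A → B with ¬A ∨ B.
  \neg \neg (\exists c\, \neg P(c,c)) \lor \neg (\forall a\, \exists b\, (R(a) \lor P(a,b))) \lor \neg \neg (\forall b\, N(b,b)) \lor \neg (\exists c\, N(c,c))
Move each ¬ inward, flipping quantifiers it crosses:
  (\exists c\, \neg P(c,c)) \lor (\exists a\, \forall b\, (\neg R(a) \land \neg P(a,b))) \lor (\forall b\, N(b,b)) \lor (\forall c\, \neg N(c,c))
Standardize variables apart so no two quantifiers bind the same name: b↦v, c↦u.
  (\exists c\, \neg P(c,c)) \lor (\exists a\, \forall b\, (\neg R(a) \land \neg P(a,b))) \lor (\forall v\, N(v,v)) \lor (\forall u\, \neg N(u,u))
Extract every quantifier outward, since the variables are now distinct and don't occur free across branches:
  \exists c\, \exists a\, \forall b\, \forall v\, \forall u\, (\neg P(c,c) \lor \neg R(a) \land \neg P(a,b) \lor N(v,v) \lor \neg N(u,u))
The prefix is \exists c \exists a \forall b \forall v \forall u: 3 universal, 2 existential.

3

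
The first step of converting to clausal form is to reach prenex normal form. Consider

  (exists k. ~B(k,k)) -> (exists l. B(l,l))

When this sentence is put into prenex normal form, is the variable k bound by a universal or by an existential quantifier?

First replace A → B with ¬A ∨ B.
  ~(exists k. ~B(k,k)) | (exists l. B(l,l))
Push ¬ through the quantifiers and connectives to reach negation normal form:
  (forall k. B(k,k)) | (exists l. B(l,l))
All bound variables are already distinct, so no renaming is needed.
Finally move all quantifiers to the prefix:
  forall k. exists l. (B(k,k) | B(l,l))
The quantifier exists k sits under an odd number of negations (counting the antecedent side of each →), so it flips to forall k.

universal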